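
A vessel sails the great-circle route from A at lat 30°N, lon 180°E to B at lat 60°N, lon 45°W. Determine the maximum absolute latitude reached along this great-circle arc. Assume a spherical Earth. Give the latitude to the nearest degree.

≈ 72°N

The great circle lies in the plane with unit normal n̂ = (p₁ × p₂)/|p₁ × p₂|.
Here n̂_z ≈ +0.309; the vertex latitude is φ_max = arccos|n̂_z| ≈ 72.0°.
Check via Clairaut: cos φ_max = |cos φ₁| · sin C = cos(30.0°)·sin(20.9°) ≈ 0.309, again giving ≈ 72.0°.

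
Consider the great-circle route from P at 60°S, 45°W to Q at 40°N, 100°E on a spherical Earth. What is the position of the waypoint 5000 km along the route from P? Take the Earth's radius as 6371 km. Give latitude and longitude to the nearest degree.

Convert each endpoint to a unit vector on the sphere (x = cos φ cos λ, y = cos φ sin λ, z = sin φ).
The central angle between the endpoints is δ = arccos(p₁·p₂) ≈ 2.627 rad (150.5°). The total great-circle distance is δ·R ≈ 2.627 × 6371 ≈ 16736 km, so the target fraction is f = 5000/16736 ≈ 0.299.
Interpolate at f ≈ 0.299 with slerp weights a = sin((1−f)δ)/sin δ ≈ 1.957, b = sin(fδ)/sin δ ≈ 1.435.
p = a·p₁ + b·p₂ ≈ (0.501, 0.391, -0.772); φ = arcsin(p_z) ≈ -50.54°, λ = atan2(p_y, p_x) ≈ 37.97°.

≈ 51°S, 38°E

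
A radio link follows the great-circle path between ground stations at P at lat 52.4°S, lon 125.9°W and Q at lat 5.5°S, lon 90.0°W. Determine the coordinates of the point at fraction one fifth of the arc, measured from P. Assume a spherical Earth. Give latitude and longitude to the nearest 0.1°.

Convert each endpoint to a unit vector on the sphere (x = cos φ cos λ, y = cos φ sin λ, z = sin φ).
The central angle between the endpoints is δ = arccos(p₁·p₂) ≈ 0.967 rad (55.4°).
Interpolate at f = 1/5 with slerp weights a = sin((1−f)δ)/sin δ ≈ 0.849, b = sin(fδ)/sin δ ≈ 0.233.
p = a·p₁ + b·p₂ ≈ (-0.304, -0.652, -0.695); φ = arcsin(p_z) ≈ -44.02°, λ = atan2(p_y, p_x) ≈ -114.98°.

≈ lat 44.0°S, lon 115.0°W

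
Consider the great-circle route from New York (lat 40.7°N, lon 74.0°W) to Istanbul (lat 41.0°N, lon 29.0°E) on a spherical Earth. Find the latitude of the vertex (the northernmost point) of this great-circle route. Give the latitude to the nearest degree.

The great circle lies in the plane with unit normal n̂ = (p₁ × p₂)/|p₁ × p₂|.
Here n̂_z ≈ +0.584; the vertex latitude is φ_max = arccos|n̂_z| ≈ 54.2°.

≈ 54°N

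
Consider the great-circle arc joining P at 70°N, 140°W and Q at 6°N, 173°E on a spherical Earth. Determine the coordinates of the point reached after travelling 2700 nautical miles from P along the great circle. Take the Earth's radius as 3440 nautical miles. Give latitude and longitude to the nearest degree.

≈ 31°N, 179°W

From cos δ = sin φ₁ sin φ₂ + cos φ₁ cos φ₂ cos Δλ, the central angle is δ ≈ 1.234 rad (70.7°). The total great-circle distance is δ·R ≈ 1.234 × 3440 ≈ 4246 nmi, so the target fraction is f = 2700/4246 ≈ 0.636.
Interpolate at f ≈ 0.636 with slerp weights a = sin((1−f)δ)/sin δ ≈ 0.460, b = sin(fδ)/sin δ ≈ 0.749.
p = a·p₁ + b·p₂ ≈ (-0.860, -0.010, 0.511); φ = arcsin(p_z) ≈ 30.71°, λ = atan2(p_y, p_x) ≈ -179.30°.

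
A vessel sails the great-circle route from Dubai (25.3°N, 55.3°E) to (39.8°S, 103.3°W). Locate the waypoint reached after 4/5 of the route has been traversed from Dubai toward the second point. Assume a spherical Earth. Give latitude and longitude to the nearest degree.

Write both endpoints as unit vectors p₁, p₂ with components (cos φ cos λ, cos φ sin λ, sin φ).
The central angle between the endpoints is δ = arccos(p₁·p₂) ≈ 2.740 rad (157.0°).
Interpolate at f = 4/5 with slerp weights a = sin((1−f)δ)/sin δ ≈ 1.331, b = sin(fδ)/sin δ ≈ 2.079.
p = a·p₁ + b·p₂ ≈ (0.318, -0.565, -0.762); φ = arcsin(p_z) ≈ -49.61°, λ = atan2(p_y, p_x) ≈ -60.64°.

≈ (50°S, 61°W)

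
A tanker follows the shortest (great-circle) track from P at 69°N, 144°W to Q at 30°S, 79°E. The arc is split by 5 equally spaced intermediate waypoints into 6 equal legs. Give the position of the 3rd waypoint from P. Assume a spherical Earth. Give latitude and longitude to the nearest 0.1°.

≈ 33.6°N, 101.0°E

The haversine formula gives a central angle δ ≈ 2.338 rad (133.9°) between the endpoints.
Interpolate at f = 3/6 with slerp weights a = sin((1−f)δ)/sin δ ≈ 1.278, b = sin(fδ)/sin δ ≈ 1.278.
p = a·p₁ + b·p₂ ≈ (-0.159, 0.817, 0.554); φ = arcsin(p_z) ≈ 33.64°, λ = atan2(p_y, p_x) ≈ 101.03°.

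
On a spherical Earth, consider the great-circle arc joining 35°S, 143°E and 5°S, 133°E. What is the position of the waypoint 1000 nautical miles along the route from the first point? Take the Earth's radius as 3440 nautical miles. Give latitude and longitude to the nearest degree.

From cos δ = sin φ₁ sin φ₂ + cos φ₁ cos φ₂ cos Δλ, the central angle is δ ≈ 0.548 rad (31.4°). The total great-circle distance is δ·R ≈ 0.548 × 3440 ≈ 1885 nmi, so the target fraction is f = 1000/1885 ≈ 0.531.
Interpolate at f ≈ 0.531 with slerp weights a = sin((1−f)δ)/sin δ ≈ 0.488, b = sin(fδ)/sin δ ≈ 0.550.
p = a·p₁ + b·p₂ ≈ (-0.693, 0.642, -0.328); φ = arcsin(p_z) ≈ -19.15°, λ = atan2(p_y, p_x) ≈ 137.22°.

≈ 19°S, 137°E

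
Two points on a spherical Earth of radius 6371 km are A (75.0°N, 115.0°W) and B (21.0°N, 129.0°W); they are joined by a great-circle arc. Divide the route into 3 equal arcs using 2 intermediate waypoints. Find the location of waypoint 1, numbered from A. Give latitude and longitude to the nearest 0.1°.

From cos δ = sin φ₁ sin φ₂ + cos φ₁ cos φ₂ cos Δλ, the central angle is δ ≈ 0.951 rad (54.5°).
Interpolate at f = 1/3 with slerp weights a = sin((1−f)δ)/sin δ ≈ 0.728, b = sin(fδ)/sin δ ≈ 0.383.
p = a·p₁ + b·p₂ ≈ (-0.305, -0.449, 0.840); φ = arcsin(p_z) ≈ 57.16°, λ = atan2(p_y, p_x) ≈ -124.18°.

≈ (57.2°N, 124.2°W)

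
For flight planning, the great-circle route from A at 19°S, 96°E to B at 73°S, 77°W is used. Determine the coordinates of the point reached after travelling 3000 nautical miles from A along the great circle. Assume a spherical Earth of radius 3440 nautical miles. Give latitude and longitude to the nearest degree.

≈ 69°S, 92°E

From cos δ = sin φ₁ sin φ₂ + cos φ₁ cos φ₂ cos Δλ, the central angle is δ ≈ 1.534 rad (87.9°). The total great-circle distance is δ·R ≈ 1.534 × 3440 ≈ 5276 nmi, so the target fraction is f = 3000/5276 ≈ 0.569.
Interpolate at f ≈ 0.569 with slerp weights a = sin((1−f)δ)/sin δ ≈ 0.615, b = sin(fδ)/sin δ ≈ 0.766.
p = a·p₁ + b·p₂ ≈ (-0.010, 0.360, -0.933); φ = arcsin(p_z) ≈ -68.89°, λ = atan2(p_y, p_x) ≈ 91.65°.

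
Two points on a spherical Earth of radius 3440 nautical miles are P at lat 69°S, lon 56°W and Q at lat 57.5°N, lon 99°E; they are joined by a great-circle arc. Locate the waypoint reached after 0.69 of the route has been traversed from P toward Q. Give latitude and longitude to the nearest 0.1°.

≈ lat 10.7°N, lon 73.1°E

Convert each endpoint to a unit vector on the sphere (x = cos φ cos λ, y = cos φ sin λ, z = sin φ).
The central angle between the endpoints is δ = arccos(p₁·p₂) ≈ 2.865 rad (164.1°).
Interpolate at f = 0.69 with slerp weights a = sin((1−f)δ)/sin δ ≈ 2.837, b = sin(fδ)/sin δ ≈ 3.360.
p = a·p₁ + b·p₂ ≈ (0.286, 0.940, 0.185); φ = arcsin(p_z) ≈ 10.66°, λ = atan2(p_y, p_x) ≈ 73.07°.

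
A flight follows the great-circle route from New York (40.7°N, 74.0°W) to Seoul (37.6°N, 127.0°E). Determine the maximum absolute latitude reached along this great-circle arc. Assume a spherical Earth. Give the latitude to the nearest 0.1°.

The great circle lies in the plane with unit normal n̂ = (p₁ × p₂)/|p₁ × p₂|.
Here n̂_z ≈ -0.218; the vertex latitude is φ_max = arccos|n̂_z| ≈ 77.4°.
Check via Clairaut: cos φ_max = |cos φ₁| · sin C = cos(40.7°)·sin(16.7°) ≈ 0.218, again giving ≈ 77.4°.

≈ 77.4°N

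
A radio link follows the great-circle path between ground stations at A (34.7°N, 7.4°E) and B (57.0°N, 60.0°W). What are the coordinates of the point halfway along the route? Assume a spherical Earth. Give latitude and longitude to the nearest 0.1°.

≈ (50.8°N, 18.6°W)

The haversine formula gives a central angle δ ≈ 0.864 rad (49.5°) between the endpoints.
Interpolate at f = 1/2 with slerp weights a = sin((1−f)δ)/sin δ ≈ 0.551, b = sin(fδ)/sin δ ≈ 0.551.
p = a·p₁ + b·p₂ ≈ (0.599, -0.201, 0.775); φ = arcsin(p_z) ≈ 50.82°, λ = atan2(p_y, p_x) ≈ -18.59°.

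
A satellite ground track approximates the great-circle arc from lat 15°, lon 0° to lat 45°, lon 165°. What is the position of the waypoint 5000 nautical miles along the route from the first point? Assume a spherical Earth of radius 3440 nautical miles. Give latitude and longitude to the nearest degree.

≈ lat 76°, lon 124°

Write both endpoints as unit vectors p₁, p₂ with components (cos φ cos λ, cos φ sin λ, sin φ).
The central angle between the endpoints is δ = arccos(p₁·p₂) ≈ 2.068 rad (118.5°). The total great-circle distance is δ·R ≈ 2.068 × 3440 ≈ 7113 nmi, so the target fraction is f = 5000/7113 ≈ 0.703.
Interpolate at f ≈ 0.703 with slerp weights a = sin((1−f)δ)/sin δ ≈ 0.656, b = sin(fδ)/sin δ ≈ 1.130.
p = a·p₁ + b·p₂ ≈ (-0.138, 0.207, 0.969); φ = arcsin(p_z) ≈ 75.59°, λ = atan2(p_y, p_x) ≈ 123.79°.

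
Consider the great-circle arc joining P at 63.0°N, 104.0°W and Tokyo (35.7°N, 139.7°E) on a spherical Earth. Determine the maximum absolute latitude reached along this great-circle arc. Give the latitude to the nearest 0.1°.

≈ 69.3°N

The great circle lies in the plane with unit normal n̂ = (p₁ × p₂)/|p₁ × p₂|.
Here n̂_z ≈ -0.354; the vertex latitude is φ_max = arccos|n̂_z| ≈ 69.3°.
Check via Clairaut: cos φ_max = |cos φ₁| · sin C = cos(63.0°)·sin(51.2°) ≈ 0.354, again giving ≈ 69.3°.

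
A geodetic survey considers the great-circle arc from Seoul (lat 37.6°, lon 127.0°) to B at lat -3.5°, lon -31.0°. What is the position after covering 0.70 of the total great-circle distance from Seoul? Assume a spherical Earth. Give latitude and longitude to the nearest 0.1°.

Convert each endpoint to a unit vector on the sphere (x = cos φ cos λ, y = cos φ sin λ, z = sin φ).
The central angle between the endpoints is δ = arccos(p₁·p₂) ≈ 2.450 rad (140.4°).
Interpolate at f = 0.70 with slerp weights a = sin((1−f)δ)/sin δ ≈ 1.052, b = sin(fδ)/sin δ ≈ 1.552.
p = a·p₁ + b·p₂ ≈ (0.827, -0.132, 0.547); φ = arcsin(p_z) ≈ 33.17°, λ = atan2(p_y, p_x) ≈ -9.10°.

≈ lat 33.2°, lon -9.1°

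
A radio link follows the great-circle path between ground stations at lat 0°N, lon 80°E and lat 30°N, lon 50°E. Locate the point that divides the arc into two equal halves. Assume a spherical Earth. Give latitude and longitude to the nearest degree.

Write both endpoints as unit vectors p₁, p₂ with components (cos φ cos λ, cos φ sin λ, sin φ).
The central angle between the endpoints is δ = arccos(p₁·p₂) ≈ 0.723 rad (41.4°).
Interpolate at f = 1/2 with slerp weights a = sin((1−f)δ)/sin δ ≈ 0.535, b = sin(fδ)/sin δ ≈ 0.535.
p = a·p₁ + b·p₂ ≈ (0.390, 0.881, 0.267); φ = arcsin(p_z) ≈ 15.50°, λ = atan2(p_y, p_x) ≈ 66.10°.

≈ lat 16°N, lon 66°E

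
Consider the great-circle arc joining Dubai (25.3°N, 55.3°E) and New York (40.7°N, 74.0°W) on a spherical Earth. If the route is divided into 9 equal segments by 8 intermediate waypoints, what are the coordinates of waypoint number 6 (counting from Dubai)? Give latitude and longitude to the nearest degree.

≈ 57°N, 29°W

Write both endpoints as unit vectors p₁, p₂ with components (cos φ cos λ, cos φ sin λ, sin φ).
The central angle between the endpoints is δ = arccos(p₁·p₂) ≈ 1.727 rad (98.9°).
Interpolate at f = 6/9 with slerp weights a = sin((1−f)δ)/sin δ ≈ 0.551, b = sin(fδ)/sin δ ≈ 0.925.
p = a·p₁ + b·p₂ ≈ (0.477, -0.264, 0.838); φ = arcsin(p_z) ≈ 56.97°, λ = atan2(p_y, p_x) ≈ -28.99°.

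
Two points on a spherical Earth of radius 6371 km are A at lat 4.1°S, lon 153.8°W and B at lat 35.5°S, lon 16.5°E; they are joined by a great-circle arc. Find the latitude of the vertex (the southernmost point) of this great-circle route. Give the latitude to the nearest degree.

The great circle lies in the plane with unit normal n̂ = (p₁ × p₂)/|p₁ × p₂|.
Here n̂_z ≈ +0.210; the vertex latitude is φ_max = arccos|n̂_z| ≈ 77.9°.

≈ 78°S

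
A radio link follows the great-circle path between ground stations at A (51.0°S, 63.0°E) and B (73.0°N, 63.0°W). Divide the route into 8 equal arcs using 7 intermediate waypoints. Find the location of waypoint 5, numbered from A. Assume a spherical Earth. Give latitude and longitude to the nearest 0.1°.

≈ (36.7°N, 28.8°E)

Write both endpoints as unit vectors p₁, p₂ with components (cos φ cos λ, cos φ sin λ, sin φ).
The central angle between the endpoints is δ = arccos(p₁·p₂) ≈ 2.589 rad (148.4°).
Interpolate at f = 5/8 with slerp weights a = sin((1−f)δ)/sin δ ≈ 1.573, b = sin(fδ)/sin δ ≈ 1.904.
p = a·p₁ + b·p₂ ≈ (0.702, 0.386, 0.598); φ = arcsin(p_z) ≈ 36.73°, λ = atan2(p_y, p_x) ≈ 28.81°.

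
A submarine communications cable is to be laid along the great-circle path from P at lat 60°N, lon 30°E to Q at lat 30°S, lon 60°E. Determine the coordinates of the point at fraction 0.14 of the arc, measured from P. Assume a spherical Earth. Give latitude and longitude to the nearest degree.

≈ lat 48°N, lon 38°E

Write both endpoints as unit vectors p₁, p₂ with components (cos φ cos λ, cos φ sin λ, sin φ).
The central angle between the endpoints is δ = arccos(p₁·p₂) ≈ 1.629 rad (93.3°).
Interpolate at f = 0.14 with slerp weights a = sin((1−f)δ)/sin δ ≈ 0.987, b = sin(fδ)/sin δ ≈ 0.226.
p = a·p₁ + b·p₂ ≈ (0.526, 0.417, 0.742); φ = arcsin(p_z) ≈ 47.88°, λ = atan2(p_y, p_x) ≈ 38.41°.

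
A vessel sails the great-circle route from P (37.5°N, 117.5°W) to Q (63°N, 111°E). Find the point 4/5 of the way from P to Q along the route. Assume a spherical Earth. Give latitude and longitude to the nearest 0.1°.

≈ (72.1°N, 141.4°E)

Convert each endpoint to a unit vector on the sphere (x = cos φ cos λ, y = cos φ sin λ, z = sin φ).
The central angle between the endpoints is δ = arccos(p₁·p₂) ≈ 1.262 rad (72.3°).
Interpolate at f = 4/5 with slerp weights a = sin((1−f)δ)/sin δ ≈ 0.262, b = sin(fδ)/sin δ ≈ 0.889.
p = a·p₁ + b·p₂ ≈ (-0.241, 0.192, 0.951); φ = arcsin(p_z) ≈ 72.06°, λ = atan2(p_y, p_x) ≈ 141.39°.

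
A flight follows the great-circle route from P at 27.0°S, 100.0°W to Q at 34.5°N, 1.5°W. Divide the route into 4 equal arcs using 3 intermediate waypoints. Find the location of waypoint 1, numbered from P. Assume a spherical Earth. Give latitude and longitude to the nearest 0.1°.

The haversine formula gives a central angle δ ≈ 1.945 rad (111.4°) between the endpoints.
Interpolate at f = 1/4 with slerp weights a = sin((1−f)δ)/sin δ ≈ 1.068, b = sin(fδ)/sin δ ≈ 0.502.
p = a·p₁ + b·p₂ ≈ (0.248, -0.948, -0.200); φ = arcsin(p_z) ≈ -11.56°, λ = atan2(p_y, p_x) ≈ -75.31°.

≈ 11.6°S, 75.3°W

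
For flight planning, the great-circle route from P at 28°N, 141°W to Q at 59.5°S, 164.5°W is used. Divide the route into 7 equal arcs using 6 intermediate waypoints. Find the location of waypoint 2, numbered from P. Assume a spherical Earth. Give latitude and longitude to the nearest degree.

Convert each endpoint to a unit vector on the sphere (x = cos φ cos λ, y = cos φ sin λ, z = sin φ).
The central angle between the endpoints is δ = arccos(p₁·p₂) ≈ 1.564 rad (89.6°).
Interpolate at f = 2/7 with slerp weights a = sin((1−f)δ)/sin δ ≈ 0.899, b = sin(fδ)/sin δ ≈ 0.432.
p = a·p₁ + b·p₂ ≈ (-0.828, -0.558, 0.050); φ = arcsin(p_z) ≈ 2.84°, λ = atan2(p_y, p_x) ≈ -146.02°.

≈ 3°N, 146°W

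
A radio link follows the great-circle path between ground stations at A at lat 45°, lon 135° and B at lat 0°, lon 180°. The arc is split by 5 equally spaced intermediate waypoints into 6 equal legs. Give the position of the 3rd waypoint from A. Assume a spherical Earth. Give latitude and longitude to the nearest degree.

The haversine formula gives a central angle δ ≈ 1.047 rad (60.0°) between the endpoints.
Interpolate at f = 3/6 with slerp weights a = sin((1−f)δ)/sin δ ≈ 0.577, b = sin(fδ)/sin δ ≈ 0.577.
p = a·p₁ + b·p₂ ≈ (-0.866, 0.289, 0.408); φ = arcsin(p_z) ≈ 24.09°, λ = atan2(p_y, p_x) ≈ 161.57°.

≈ lat 24°, lon 162°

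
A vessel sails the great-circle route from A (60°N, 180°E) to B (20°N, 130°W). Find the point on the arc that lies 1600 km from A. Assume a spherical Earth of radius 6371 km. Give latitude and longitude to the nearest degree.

Write both endpoints as unit vectors p₁, p₂ with components (cos φ cos λ, cos φ sin λ, sin φ).
The central angle between the endpoints is δ = arccos(p₁·p₂) ≈ 0.930 rad (53.3°). The total great-circle distance is δ·R ≈ 0.930 × 6371 ≈ 5922 km, so the target fraction is f = 1600/5922 ≈ 0.270.
Interpolate at f ≈ 0.270 with slerp weights a = sin((1−f)δ)/sin δ ≈ 0.783, b = sin(fδ)/sin δ ≈ 0.310.
p = a·p₁ + b·p₂ ≈ (-0.579, -0.223, 0.784); φ = arcsin(p_z) ≈ 51.65°, λ = atan2(p_y, p_x) ≈ -158.91°.

≈ (52°N, 159°W)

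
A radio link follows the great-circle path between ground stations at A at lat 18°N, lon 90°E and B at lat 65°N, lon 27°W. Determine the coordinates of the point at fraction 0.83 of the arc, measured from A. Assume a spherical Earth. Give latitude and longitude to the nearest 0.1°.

The haversine formula gives a central angle δ ≈ 1.473 rad (84.4°) between the endpoints.
Interpolate at f = 0.83 with slerp weights a = sin((1−f)δ)/sin δ ≈ 0.249, b = sin(fδ)/sin δ ≈ 0.945.
p = a·p₁ + b·p₂ ≈ (0.356, 0.056, 0.933); φ = arcsin(p_z) ≈ 68.90°, λ = atan2(p_y, p_x) ≈ 8.88°.

≈ lat 68.9°N, lon 8.9°E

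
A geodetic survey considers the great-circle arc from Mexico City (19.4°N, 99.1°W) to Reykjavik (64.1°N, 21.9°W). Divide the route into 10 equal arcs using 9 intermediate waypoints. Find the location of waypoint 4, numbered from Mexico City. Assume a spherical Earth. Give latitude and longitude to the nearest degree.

Convert each endpoint to a unit vector on the sphere (x = cos φ cos λ, y = cos φ sin λ, z = sin φ).
The central angle between the endpoints is δ = arccos(p₁·p₂) ≈ 1.170 rad (67.0°).
Interpolate at f = 4/10 with slerp weights a = sin((1−f)δ)/sin δ ≈ 0.701, b = sin(fδ)/sin δ ≈ 0.490.
p = a·p₁ + b·p₂ ≈ (0.094, -0.733, 0.674); φ = arcsin(p_z) ≈ 42.35°, λ = atan2(p_y, p_x) ≈ -82.70°.

≈ 42°N, 83°W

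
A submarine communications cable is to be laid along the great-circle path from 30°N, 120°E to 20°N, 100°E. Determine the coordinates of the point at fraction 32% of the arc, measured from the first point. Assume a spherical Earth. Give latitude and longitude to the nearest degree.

From cos δ = sin φ₁ sin φ₂ + cos φ₁ cos φ₂ cos Δλ, the central angle is δ ≈ 0.360 rad (20.7°).
Interpolate at f = 0.32 with slerp weights a = sin((1−f)δ)/sin δ ≈ 0.688, b = sin(fδ)/sin δ ≈ 0.326.
p = a·p₁ + b·p₂ ≈ (-0.351, 0.818, 0.456); φ = arcsin(p_z) ≈ 27.10°, λ = atan2(p_y, p_x) ≈ 113.23°.

≈ 27°N, 113°E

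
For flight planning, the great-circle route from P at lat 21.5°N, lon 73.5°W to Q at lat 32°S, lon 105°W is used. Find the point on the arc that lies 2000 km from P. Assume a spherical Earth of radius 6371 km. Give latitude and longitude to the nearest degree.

≈ lat 6°N, lon 83°W

Convert each endpoint to a unit vector on the sphere (x = cos φ cos λ, y = cos φ sin λ, z = sin φ).
The central angle between the endpoints is δ = arccos(p₁·p₂) ≈ 1.072 rad (61.4°). The total great-circle distance is δ·R ≈ 1.072 × 6371 ≈ 6828 km, so the target fraction is f = 2000/6828 ≈ 0.293.
Interpolate at f ≈ 0.293 with slerp weights a = sin((1−f)δ)/sin δ ≈ 0.783, b = sin(fδ)/sin δ ≈ 0.352.
p = a·p₁ + b·p₂ ≈ (0.130, -0.986, 0.101); φ = arcsin(p_z) ≈ 5.77°, λ = atan2(p_y, p_x) ≈ -82.51°.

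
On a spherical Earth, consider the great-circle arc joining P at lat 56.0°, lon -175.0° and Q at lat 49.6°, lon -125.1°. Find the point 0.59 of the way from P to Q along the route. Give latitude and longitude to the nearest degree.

≈ lat 55°, lon -144°

From cos δ = sin φ₁ sin φ₂ + cos φ₁ cos φ₂ cos Δλ, the central angle is δ ≈ 0.526 rad (30.1°).
Interpolate at f = 0.59 with slerp weights a = sin((1−f)δ)/sin δ ≈ 0.426, b = sin(fδ)/sin δ ≈ 0.608.
p = a·p₁ + b·p₂ ≈ (-0.464, -0.343, 0.817); φ = arcsin(p_z) ≈ 54.74°, λ = atan2(p_y, p_x) ≈ -143.51°.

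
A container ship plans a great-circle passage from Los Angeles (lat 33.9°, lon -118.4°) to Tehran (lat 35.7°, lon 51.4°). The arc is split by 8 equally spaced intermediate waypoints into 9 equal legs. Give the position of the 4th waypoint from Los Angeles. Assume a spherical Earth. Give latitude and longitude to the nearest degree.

The haversine formula gives a central angle δ ≈ 1.916 rad (109.8°) between the endpoints.
Interpolate at f = 4/9 with slerp weights a = sin((1−f)δ)/sin δ ≈ 0.929, b = sin(fδ)/sin δ ≈ 0.799.
p = a·p₁ + b·p₂ ≈ (0.038, -0.171, 0.985); φ = arcsin(p_z) ≈ 79.90°, λ = atan2(p_y, p_x) ≈ -77.44°.

≈ lat 80°, lon -77°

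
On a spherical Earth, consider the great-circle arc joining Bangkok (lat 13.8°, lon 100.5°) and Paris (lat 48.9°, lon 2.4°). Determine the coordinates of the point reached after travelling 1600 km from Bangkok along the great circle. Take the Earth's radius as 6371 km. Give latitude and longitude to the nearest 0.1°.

The haversine formula gives a central angle δ ≈ 1.481 rad (84.8°) between the endpoints. The total great-circle distance is δ·R ≈ 1.481 × 6371 ≈ 9435 km, so the target fraction is f = 1600/9435 ≈ 0.170.
Interpolate at f ≈ 0.170 with slerp weights a = sin((1−f)δ)/sin δ ≈ 0.946, b = sin(fδ)/sin δ ≈ 0.250.
p = a·p₁ + b·p₂ ≈ (-0.004, 0.910, 0.414); φ = arcsin(p_z) ≈ 24.44°, λ = atan2(p_y, p_x) ≈ 90.23°.

≈ lat 24.4°, lon 90.2°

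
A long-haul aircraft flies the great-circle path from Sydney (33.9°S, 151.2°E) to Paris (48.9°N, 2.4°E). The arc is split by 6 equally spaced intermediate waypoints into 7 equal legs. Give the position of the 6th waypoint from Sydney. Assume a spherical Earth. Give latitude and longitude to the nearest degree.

Convert each endpoint to a unit vector on the sphere (x = cos φ cos λ, y = cos φ sin λ, z = sin φ).
The central angle between the endpoints is δ = arccos(p₁·p₂) ≈ 2.662 rad (152.5°).
Interpolate at f = 6/7 with slerp weights a = sin((1−f)δ)/sin δ ≈ 0.804, b = sin(fδ)/sin δ ≈ 1.642.
p = a·p₁ + b·p₂ ≈ (0.494, 0.367, 0.789); φ = arcsin(p_z) ≈ 52.06°, λ = atan2(p_y, p_x) ≈ 36.60°.

≈ 52°N, 37°E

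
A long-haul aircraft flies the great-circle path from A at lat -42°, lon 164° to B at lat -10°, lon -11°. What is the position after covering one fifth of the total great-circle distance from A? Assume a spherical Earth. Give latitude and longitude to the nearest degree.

≈ lat -67°, lon 157°

Convert each endpoint to a unit vector on the sphere (x = cos φ cos λ, y = cos φ sin λ, z = sin φ).
The central angle between the endpoints is δ = arccos(p₁·p₂) ≈ 2.230 rad (127.8°).
Interpolate at f = 1/5 with slerp weights a = sin((1−f)δ)/sin δ ≈ 1.237, b = sin(fδ)/sin δ ≈ 0.546.
p = a·p₁ + b·p₂ ≈ (-0.356, 0.151, -0.922); φ = arcsin(p_z) ≈ -67.28°, λ = atan2(p_y, p_x) ≈ 157.03°.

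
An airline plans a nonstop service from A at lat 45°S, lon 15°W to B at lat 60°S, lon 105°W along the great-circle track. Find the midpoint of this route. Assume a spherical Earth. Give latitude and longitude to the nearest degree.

Write both endpoints as unit vectors p₁, p₂ with components (cos φ cos λ, cos φ sin λ, sin φ).
The central angle between the endpoints is δ = arccos(p₁·p₂) ≈ 0.912 rad (52.2°).
Interpolate at f = 1/2 with slerp weights a = sin((1−f)δ)/sin δ ≈ 0.557, b = sin(fδ)/sin δ ≈ 0.557.
p = a·p₁ + b·p₂ ≈ (0.308, -0.371, -0.876); φ = arcsin(p_z) ≈ -61.17°, λ = atan2(p_y, p_x) ≈ -50.26°.

≈ lat 61°S, lon 50°W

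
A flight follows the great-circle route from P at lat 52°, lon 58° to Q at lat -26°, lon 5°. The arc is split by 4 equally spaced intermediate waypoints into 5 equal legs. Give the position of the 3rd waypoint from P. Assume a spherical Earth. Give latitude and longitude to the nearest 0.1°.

≈ lat 6.3°, lon 22.0°

Convert each endpoint to a unit vector on the sphere (x = cos φ cos λ, y = cos φ sin λ, z = sin φ).
The central angle between the endpoints is δ = arccos(p₁·p₂) ≈ 1.583 rad (90.7°).
Interpolate at f = 3/5 with slerp weights a = sin((1−f)δ)/sin δ ≈ 0.592, b = sin(fδ)/sin δ ≈ 0.813.
p = a·p₁ + b·p₂ ≈ (0.921, 0.373, 0.110); φ = arcsin(p_z) ≈ 6.30°, λ = atan2(p_y, p_x) ≈ 22.02°.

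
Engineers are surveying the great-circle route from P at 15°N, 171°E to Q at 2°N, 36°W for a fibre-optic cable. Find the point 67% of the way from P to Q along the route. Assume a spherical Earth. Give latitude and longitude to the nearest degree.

Convert each endpoint to a unit vector on the sphere (x = cos φ cos λ, y = cos φ sin λ, z = sin φ).
The central angle between the endpoints is δ = arccos(p₁·p₂) ≈ 2.589 rad (148.3°).
Interpolate at f = 0.67 with slerp weights a = sin((1−f)δ)/sin δ ≈ 1.436, b = sin(fδ)/sin δ ≈ 1.879.
p = a·p₁ + b·p₂ ≈ (0.149, -0.887, 0.437); φ = arcsin(p_z) ≈ 25.93°, λ = atan2(p_y, p_x) ≈ -80.46°.

≈ 26°N, 80°W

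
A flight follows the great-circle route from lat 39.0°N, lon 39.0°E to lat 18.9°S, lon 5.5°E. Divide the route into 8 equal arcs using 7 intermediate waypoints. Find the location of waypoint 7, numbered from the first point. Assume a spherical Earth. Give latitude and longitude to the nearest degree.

≈ lat 12°S, lon 9°E

Convert each endpoint to a unit vector on the sphere (x = cos φ cos λ, y = cos φ sin λ, z = sin φ).
The central angle between the endpoints is δ = arccos(p₁·p₂) ≈ 1.149 rad (65.8°).
Interpolate at f = 7/8 with slerp weights a = sin((1−f)δ)/sin δ ≈ 0.157, b = sin(fδ)/sin δ ≈ 0.925.
p = a·p₁ + b·p₂ ≈ (0.966, 0.161, -0.201); φ = arcsin(p_z) ≈ -11.60°, λ = atan2(p_y, p_x) ≈ 9.44°.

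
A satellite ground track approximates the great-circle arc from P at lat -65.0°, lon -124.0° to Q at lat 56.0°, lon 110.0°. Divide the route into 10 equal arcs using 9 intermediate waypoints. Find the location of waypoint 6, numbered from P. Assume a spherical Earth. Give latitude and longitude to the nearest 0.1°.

≈ lat 4.4°, lon 151.3°

Convert each endpoint to a unit vector on the sphere (x = cos φ cos λ, y = cos φ sin λ, z = sin φ).
The central angle between the endpoints is δ = arccos(p₁·p₂) ≈ 2.669 rad (152.9°).
Interpolate at f = 6/10 with slerp weights a = sin((1−f)δ)/sin δ ≈ 1.923, b = sin(fδ)/sin δ ≈ 2.195.
p = a·p₁ + b·p₂ ≈ (-0.874, 0.479, 0.076); φ = arcsin(p_z) ≈ 4.37°, λ = atan2(p_y, p_x) ≈ 151.27°.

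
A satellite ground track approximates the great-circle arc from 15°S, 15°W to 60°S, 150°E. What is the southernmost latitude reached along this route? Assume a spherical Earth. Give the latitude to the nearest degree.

≈ 83°S

The great circle lies in the plane with unit normal n̂ = (p₁ × p₂)/|p₁ × p₂|.
Here n̂_z ≈ +0.129; the vertex latitude is φ_max = arccos|n̂_z| ≈ 82.6°.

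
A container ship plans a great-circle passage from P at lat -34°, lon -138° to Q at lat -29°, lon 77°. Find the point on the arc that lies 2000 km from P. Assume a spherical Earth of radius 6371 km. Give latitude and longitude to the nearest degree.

Write both endpoints as unit vectors p₁, p₂ with components (cos φ cos λ, cos φ sin λ, sin φ).
The central angle between the endpoints is δ = arccos(p₁·p₂) ≈ 1.900 rad (108.8°). The total great-circle distance is δ·R ≈ 1.900 × 6371 ≈ 12102 km, so the target fraction is f = 2000/12102 ≈ 0.165.
Interpolate at f ≈ 0.165 with slerp weights a = sin((1−f)δ)/sin δ ≈ 1.056, b = sin(fδ)/sin δ ≈ 0.326.
p = a·p₁ + b·p₂ ≈ (-0.587, -0.308, -0.749); φ = arcsin(p_z) ≈ -48.50°, λ = atan2(p_y, p_x) ≈ -152.30°.

≈ lat -48°, lon -152°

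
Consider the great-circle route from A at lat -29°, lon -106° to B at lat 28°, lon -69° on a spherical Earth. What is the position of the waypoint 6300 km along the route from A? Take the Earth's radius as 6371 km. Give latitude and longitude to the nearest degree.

The haversine formula gives a central angle δ ≈ 1.171 rad (67.1°) between the endpoints. The total great-circle distance is δ·R ≈ 1.171 × 6371 ≈ 7461 km, so the target fraction is f = 6300/7461 ≈ 0.844.
Interpolate at f ≈ 0.844 with slerp weights a = sin((1−f)δ)/sin δ ≈ 0.197, b = sin(fδ)/sin δ ≈ 0.907.
p = a·p₁ + b·p₂ ≈ (0.240, -0.913, 0.330); φ = arcsin(p_z) ≈ 19.29°, λ = atan2(p_y, p_x) ≈ -75.30°.

≈ lat 19°, lon -75°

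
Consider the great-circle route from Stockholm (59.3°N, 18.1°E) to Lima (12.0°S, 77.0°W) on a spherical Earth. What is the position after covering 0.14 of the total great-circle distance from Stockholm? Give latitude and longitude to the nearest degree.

Write both endpoints as unit vectors p₁, p₂ with components (cos φ cos λ, cos φ sin λ, sin φ).
The central angle between the endpoints is δ = arccos(p₁·p₂) ≈ 1.796 rad (102.9°).
Interpolate at f = 0.14 with slerp weights a = sin((1−f)δ)/sin δ ≈ 1.026, b = sin(fδ)/sin δ ≈ 0.255.
p = a·p₁ + b·p₂ ≈ (0.554, -0.081, 0.829); φ = arcsin(p_z) ≈ 55.97°, λ = atan2(p_y, p_x) ≈ -8.28°.

≈ (56°N, 8°W)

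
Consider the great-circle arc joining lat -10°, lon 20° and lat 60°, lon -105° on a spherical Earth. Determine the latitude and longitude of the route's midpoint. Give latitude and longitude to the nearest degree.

The haversine formula gives a central angle δ ≈ 2.018 rad (115.6°) between the endpoints.
Interpolate at f = 1/2 with slerp weights a = sin((1−f)δ)/sin δ ≈ 0.939, b = sin(fδ)/sin δ ≈ 0.939.
p = a·p₁ + b·p₂ ≈ (0.747, -0.137, 0.650); φ = arcsin(p_z) ≈ 40.55°, λ = atan2(p_y, p_x) ≈ -10.40°.

≈ lat 41°, lon -10°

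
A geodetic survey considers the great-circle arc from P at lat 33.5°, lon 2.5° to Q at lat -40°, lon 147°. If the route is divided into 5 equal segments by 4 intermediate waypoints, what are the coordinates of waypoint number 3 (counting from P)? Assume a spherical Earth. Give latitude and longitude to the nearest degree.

Convert each endpoint to a unit vector on the sphere (x = cos φ cos λ, y = cos φ sin λ, z = sin φ).
The central angle between the endpoints is δ = arccos(p₁·p₂) ≈ 2.636 rad (151.0°).
Interpolate at f = 3/5 with slerp weights a = sin((1−f)δ)/sin δ ≈ 1.795, b = sin(fδ)/sin δ ≈ 2.064.
p = a·p₁ + b·p₂ ≈ (0.169, 0.926, -0.336); φ = arcsin(p_z) ≈ -19.64°, λ = atan2(p_y, p_x) ≈ 79.64°.

≈ lat -20°, lon 80°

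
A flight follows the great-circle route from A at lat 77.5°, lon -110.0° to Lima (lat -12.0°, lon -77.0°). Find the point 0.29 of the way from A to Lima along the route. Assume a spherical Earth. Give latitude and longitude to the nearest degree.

≈ lat 52°, lon -87°

Write both endpoints as unit vectors p₁, p₂ with components (cos φ cos λ, cos φ sin λ, sin φ).
The central angle between the endpoints is δ = arccos(p₁·p₂) ≈ 1.596 rad (91.5°).
Interpolate at f = 0.29 with slerp weights a = sin((1−f)δ)/sin δ ≈ 0.906, b = sin(fδ)/sin δ ≈ 0.447.
p = a·p₁ + b·p₂ ≈ (0.031, -0.610, 0.792); φ = arcsin(p_z) ≈ 52.35°, λ = atan2(p_y, p_x) ≈ -87.07°.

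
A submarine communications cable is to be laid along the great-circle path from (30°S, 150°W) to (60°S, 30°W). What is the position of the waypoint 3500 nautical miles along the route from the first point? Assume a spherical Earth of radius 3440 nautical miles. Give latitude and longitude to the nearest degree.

The haversine formula gives a central angle δ ≈ 1.353 rad (77.5°) between the endpoints. The total great-circle distance is δ·R ≈ 1.353 × 3440 ≈ 4653 nmi, so the target fraction is f = 3500/4653 ≈ 0.752.
Interpolate at f ≈ 0.752 with slerp weights a = sin((1−f)δ)/sin δ ≈ 0.337, b = sin(fδ)/sin δ ≈ 0.871.
p = a·p₁ + b·p₂ ≈ (0.125, -0.364, -0.923); φ = arcsin(p_z) ≈ -67.39°, λ = atan2(p_y, p_x) ≈ -71.08°.

≈ (67°S, 71°W)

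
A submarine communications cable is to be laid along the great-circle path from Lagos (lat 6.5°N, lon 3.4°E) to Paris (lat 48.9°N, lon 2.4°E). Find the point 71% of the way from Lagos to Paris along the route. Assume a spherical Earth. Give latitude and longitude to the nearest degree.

Write both endpoints as unit vectors p₁, p₂ with components (cos φ cos λ, cos φ sin λ, sin φ).
The central angle between the endpoints is δ = arccos(p₁·p₂) ≈ 0.740 rad (42.4°).
Interpolate at f = 0.71 with slerp weights a = sin((1−f)δ)/sin δ ≈ 0.316, b = sin(fδ)/sin δ ≈ 0.744.
p = a·p₁ + b·p₂ ≈ (0.802, 0.039, 0.596); φ = arcsin(p_z) ≈ 36.60°, λ = atan2(p_y, p_x) ≈ 2.79°.

≈ lat 37°N, lon 3°E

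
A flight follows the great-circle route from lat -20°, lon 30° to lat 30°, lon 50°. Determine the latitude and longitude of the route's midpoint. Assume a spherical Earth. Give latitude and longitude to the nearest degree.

≈ lat 5°, lon 40°

Convert each endpoint to a unit vector on the sphere (x = cos φ cos λ, y = cos φ sin λ, z = sin φ).
The central angle between the endpoints is δ = arccos(p₁·p₂) ≈ 0.935 rad (53.6°).
Interpolate at f = 1/2 with slerp weights a = sin((1−f)δ)/sin δ ≈ 0.560, b = sin(fδ)/sin δ ≈ 0.560.
p = a·p₁ + b·p₂ ≈ (0.768, 0.635, 0.088); φ = arcsin(p_z) ≈ 5.08°, λ = atan2(p_y, p_x) ≈ 39.59°.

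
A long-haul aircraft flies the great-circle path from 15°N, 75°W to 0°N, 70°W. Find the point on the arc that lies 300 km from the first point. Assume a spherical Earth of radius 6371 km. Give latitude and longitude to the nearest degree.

≈ 12°N, 74°W

Write both endpoints as unit vectors p₁, p₂ with components (cos φ cos λ, cos φ sin λ, sin φ).
The central angle between the endpoints is δ = arccos(p₁·p₂) ≈ 0.276 rad (15.8°). The total great-circle distance is δ·R ≈ 0.276 × 6371 ≈ 1756 km, so the target fraction is f = 300/1756 ≈ 0.171.
Interpolate at f ≈ 0.171 with slerp weights a = sin((1−f)δ)/sin δ ≈ 0.832, b = sin(fδ)/sin δ ≈ 0.173.
p = a·p₁ + b·p₂ ≈ (0.267, -0.939, 0.215); φ = arcsin(p_z) ≈ 12.44°, λ = atan2(p_y, p_x) ≈ -74.12°.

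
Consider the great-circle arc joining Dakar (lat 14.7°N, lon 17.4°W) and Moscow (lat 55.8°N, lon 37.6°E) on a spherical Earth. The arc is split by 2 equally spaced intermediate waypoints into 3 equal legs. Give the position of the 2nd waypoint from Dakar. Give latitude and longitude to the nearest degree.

≈ lat 45°N, lon 11°E

Write both endpoints as unit vectors p₁, p₂ with components (cos φ cos λ, cos φ sin λ, sin φ).
The central angle between the endpoints is δ = arccos(p₁·p₂) ≈ 1.022 rad (58.6°).
Interpolate at f = 2/3 with slerp weights a = sin((1−f)δ)/sin δ ≈ 0.392, b = sin(fδ)/sin δ ≈ 0.738.
p = a·p₁ + b·p₂ ≈ (0.690, 0.140, 0.710); φ = arcsin(p_z) ≈ 45.23°, λ = atan2(p_y, p_x) ≈ 11.46°.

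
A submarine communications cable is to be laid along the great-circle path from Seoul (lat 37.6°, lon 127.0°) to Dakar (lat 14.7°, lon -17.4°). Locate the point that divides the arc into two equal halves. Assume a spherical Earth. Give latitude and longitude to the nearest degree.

≈ lat 57°, lon 38°

Convert each endpoint to a unit vector on the sphere (x = cos φ cos λ, y = cos φ sin λ, z = sin φ).
The central angle between the endpoints is δ = arccos(p₁·p₂) ≈ 2.058 rad (117.9°).
Interpolate at f = 1/2 with slerp weights a = sin((1−f)δ)/sin δ ≈ 0.970, b = sin(fδ)/sin δ ≈ 0.970.
p = a·p₁ + b·p₂ ≈ (0.433, 0.333, 0.838); φ = arcsin(p_z) ≈ 56.90°, λ = atan2(p_y, p_x) ≈ 37.59°.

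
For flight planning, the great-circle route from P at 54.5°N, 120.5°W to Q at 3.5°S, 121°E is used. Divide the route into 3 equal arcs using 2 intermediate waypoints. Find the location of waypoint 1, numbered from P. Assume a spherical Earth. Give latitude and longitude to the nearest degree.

≈ 52°N, 177°E

Write both endpoints as unit vectors p₁, p₂ with components (cos φ cos λ, cos φ sin λ, sin φ).
The central angle between the endpoints is δ = arccos(p₁·p₂) ≈ 1.903 rad (109.0°).
Interpolate at f = 1/3 with slerp weights a = sin((1−f)δ)/sin δ ≈ 1.010, b = sin(fδ)/sin δ ≈ 0.627.
p = a·p₁ + b·p₂ ≈ (-0.620, 0.031, 0.784); φ = arcsin(p_z) ≈ 51.63°, λ = atan2(p_y, p_x) ≈ 177.13°.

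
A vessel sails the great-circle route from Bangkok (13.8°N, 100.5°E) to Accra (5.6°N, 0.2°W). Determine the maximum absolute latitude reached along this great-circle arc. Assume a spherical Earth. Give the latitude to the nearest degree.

The great circle lies in the plane with unit normal n̂ = (p₁ × p₂)/|p₁ × p₂|.
Here n̂_z ≈ -0.961; the vertex latitude is φ_max = arccos|n̂_z| ≈ 16.0°.
Check via Clairaut: cos φ_max = |cos φ₁| · sin C = cos(13.8°)·sin(81.9°) ≈ 0.961, again giving ≈ 16.0°.

≈ 16°N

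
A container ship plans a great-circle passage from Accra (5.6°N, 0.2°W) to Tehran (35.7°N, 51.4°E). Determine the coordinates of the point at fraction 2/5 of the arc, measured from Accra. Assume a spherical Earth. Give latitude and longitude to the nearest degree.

From cos δ = sin φ₁ sin φ₂ + cos φ₁ cos φ₂ cos Δλ, the central angle is δ ≈ 0.978 rad (56.0°).
Interpolate at f = 2/5 with slerp weights a = sin((1−f)δ)/sin δ ≈ 0.668, b = sin(fδ)/sin δ ≈ 0.460.
p = a·p₁ + b·p₂ ≈ (0.897, 0.289, 0.333); φ = arcsin(p_z) ≈ 19.47°, λ = atan2(p_y, p_x) ≈ 17.88°.

≈ 19°N, 18°E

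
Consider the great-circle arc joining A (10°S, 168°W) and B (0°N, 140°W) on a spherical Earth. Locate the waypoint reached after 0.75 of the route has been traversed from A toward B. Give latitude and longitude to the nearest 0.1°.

≈ (2.6°S, 146.9°W)

Write both endpoints as unit vectors p₁, p₂ with components (cos φ cos λ, cos φ sin λ, sin φ).
The central angle between the endpoints is δ = arccos(p₁·p₂) ≈ 0.517 rad (29.6°).
Interpolate at f = 0.75 with slerp weights a = sin((1−f)δ)/sin δ ≈ 0.261, b = sin(fδ)/sin δ ≈ 0.765.
p = a·p₁ + b·p₂ ≈ (-0.837, -0.545, -0.045); φ = arcsin(p_z) ≈ -2.60°, λ = atan2(p_y, p_x) ≈ -146.93°.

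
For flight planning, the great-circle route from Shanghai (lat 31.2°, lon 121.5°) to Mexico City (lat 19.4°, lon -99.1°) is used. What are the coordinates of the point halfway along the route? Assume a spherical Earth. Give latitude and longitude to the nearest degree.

Convert each endpoint to a unit vector on the sphere (x = cos φ cos λ, y = cos φ sin λ, z = sin φ).
The central angle between the endpoints is δ = arccos(p₁·p₂) ≈ 2.027 rad (116.1°).
Interpolate at f = 1/2 with slerp weights a = sin((1−f)δ)/sin δ ≈ 0.945, b = sin(fδ)/sin δ ≈ 0.945.
p = a·p₁ + b·p₂ ≈ (-0.564, -0.191, 0.804); φ = arcsin(p_z) ≈ 53.49°, λ = atan2(p_y, p_x) ≈ -161.28°.

≈ lat 53°, lon -161°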